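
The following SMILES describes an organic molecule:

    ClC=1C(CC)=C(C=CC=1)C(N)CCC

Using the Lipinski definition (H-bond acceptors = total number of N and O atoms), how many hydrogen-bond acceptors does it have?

N atoms: 1; O atoms: 0.
Lipinski HBA = 1 + 0 = 1.

1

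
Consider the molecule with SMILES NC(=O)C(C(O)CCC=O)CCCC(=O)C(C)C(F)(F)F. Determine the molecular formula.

C13H20F3NO4

Walk through each heavy atom and fill implicit hydrogens from standard valence (C 4, N 3, O 2, S 2, halogen 1):
  atom 1: N, bond orders sum to 1 (valence 3) → 2 H
  atom 2: C, bond orders sum to 4 (valence 4) → 0 H
  atom 3: O, bond orders sum to 2 (valence 2) → 0 H
  atom 4: C, bond orders sum to 3 (valence 4) → 1 H
  atom 5: C, bond orders sum to 3 (valence 4) → 1 H
  atom 6: O, bond orders sum to 1 (valence 2) → 1 H
  atom 7: C, bond orders sum to 2 (valence 4) → 2 H
  atom 8: C, bond orders sum to 2 (valence 4) → 2 H
  atom 9: C, bond orders sum to 3 (valence 4) → 1 H
  atom 10: O, bond orders sum to 2 (valence 2) → 0 H
  atom 11: C, bond orders sum to 2 (valence 4) → 2 H
  atom 12: C, bond orders sum to 2 (valence 4) → 2 H
  atom 13: C, bond orders sum to 2 (valence 4) → 2 H
  atom 14: C, bond orders sum to 4 (valence 4) → 0 H
  atom 15: O, bond orders sum to 2 (valence 2) → 0 H
  atom 16: C, bond orders sum to 3 (valence 4) → 1 H
  atom 17: C, bond orders sum to 1 (valence 4) → 3 H
  atom 18: C, bond orders sum to 4 (valence 4) → 0 H
  atom 19: F (halogen, monovalent) → 0 H
  atom 20: F (halogen, monovalent) → 0 H
  atom 21: F (halogen, monovalent) → 0 H
Totals → C:13, H:20, F:3, N:1, O:4.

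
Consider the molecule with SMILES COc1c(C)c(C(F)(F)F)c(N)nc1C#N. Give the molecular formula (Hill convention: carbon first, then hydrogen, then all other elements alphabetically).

Walk through each heavy atom and fill implicit hydrogens from standard valence (C 4, N 3, O 2, S 2, halogen 1); for lowercase aromatic atoms, an aromatic c carries 1 H when it has two neighbours and 0 H with three, and aromatic n carries 0 H:
  atom 1: C, bond orders sum to 1 (valence 4) → 3 H
  atom 2: O, bond orders sum to 2 (valence 2) → 0 H
  atom 3: aromatic c, 3 neighbours → 0 H
  atom 4: aromatic c, 3 neighbours → 0 H
  atom 5: C, bond orders sum to 1 (valence 4) → 3 H
  atom 6: aromatic c, 3 neighbours → 0 H
  atom 7: C, bond orders sum to 4 (valence 4) → 0 H
  atom 8: F (halogen, monovalent) → 0 H
  atom 9: F (halogen, monovalent) → 0 H
  atom 10: F (halogen, monovalent) → 0 H
  atom 11: aromatic c, 3 neighbours → 0 H
  atom 12: N, bond orders sum to 1 (valence 3) → 2 H
  atom 13: aromatic n, 2 neighbours → 0 H
  atom 14: aromatic c, 3 neighbours → 0 H
  atom 15: C, bond orders sum to 4 (valence 4) → 0 H
  atom 16: N, bond orders sum to 3 (valence 3) → 0 H
Totals → C:9, H:8, F:3, N:3, O:1.

C9H8F3N3O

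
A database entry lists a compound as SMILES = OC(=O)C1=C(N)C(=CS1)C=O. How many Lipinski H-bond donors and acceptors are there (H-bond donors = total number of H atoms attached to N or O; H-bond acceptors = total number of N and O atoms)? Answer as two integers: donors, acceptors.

Donors: find every N or O and count the H atoms it carries.
  atom 1 (O): bond orders sum to 1 → 1 H
  atom 3 (O): bond orders sum to 2 → 0 H
  atom 6 (N): bond orders sum to 1 → 2 H
  atom 11 (O): bond orders sum to 2 → 0 H
Lipinski HBD = 3.
Acceptors: N atoms = 1, O atoms = 3 → HBA = 4.

3, 4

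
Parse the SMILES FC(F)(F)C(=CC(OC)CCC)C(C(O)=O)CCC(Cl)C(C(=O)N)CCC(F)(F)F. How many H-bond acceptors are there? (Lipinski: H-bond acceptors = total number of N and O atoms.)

5

N atoms: 1; O atoms: 4.
Lipinski HBA = 1 + 4 = 5.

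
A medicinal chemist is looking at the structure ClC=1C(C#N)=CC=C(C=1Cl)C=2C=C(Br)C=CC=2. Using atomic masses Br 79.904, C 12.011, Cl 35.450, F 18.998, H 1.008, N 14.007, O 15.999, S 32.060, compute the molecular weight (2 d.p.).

327.00 g/mol

First, the molecular formula is C13H6BrCl2N (counting implicit H from valence).
  Br: 1 × 79.904 = 79.904
  C: 13 × 12.011 = 156.143
  Cl: 2 × 35.450 = 70.900
  H: 6 × 1.008 = 6.048
  N: 1 × 14.007 = 14.007
Sum: 1×79.904 + 13×12.011 + 2×35.450 + 6×1.008 + 1×14.007 = 327.002 → 327.00 g/mol.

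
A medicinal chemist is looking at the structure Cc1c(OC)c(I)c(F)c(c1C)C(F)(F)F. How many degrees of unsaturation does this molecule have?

Molecular formula: C10H9F4IO.
DoU = (2C + 2 + N − H − X) / 2, where X is the halogen count and O/S are ignored.
    = (2·10 + 2 + 0 − 9 − 5) / 2 = 8 / 2 = 4.

4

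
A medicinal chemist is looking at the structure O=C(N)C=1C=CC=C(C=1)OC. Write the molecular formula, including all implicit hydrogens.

Walk through each heavy atom and fill implicit hydrogens from standard valence (C 4, N 3, O 2, S 2, halogen 1):
  atom 1: O, bond orders sum to 2 (valence 2) → 0 H
  atom 2: C, bond orders sum to 4 (valence 4) → 0 H
  atom 3: N, bond orders sum to 1 (valence 3) → 2 H
  atom 4: C, bond orders sum to 4 (valence 4) → 0 H
  atom 5: C, bond orders sum to 3 (valence 4) → 1 H
  atom 6: C, bond orders sum to 3 (valence 4) → 1 H
  atom 7: C, bond orders sum to 3 (valence 4) → 1 H
  atom 8: C, bond orders sum to 4 (valence 4) → 0 H
  atom 9: C, bond orders sum to 3 (valence 4) → 1 H
  atom 10: O, bond orders sum to 2 (valence 2) → 0 H
  atom 11: C, bond orders sum to 1 (valence 4) → 3 H
Totals → C:8, H:9, N:1, O:2.

C8H9NO2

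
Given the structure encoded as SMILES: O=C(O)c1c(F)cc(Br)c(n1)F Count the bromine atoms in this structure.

Scan the SMILES for Br atoms (remember two-letter symbols like Cl and Br are single atoms).
Bromine count: 1.

1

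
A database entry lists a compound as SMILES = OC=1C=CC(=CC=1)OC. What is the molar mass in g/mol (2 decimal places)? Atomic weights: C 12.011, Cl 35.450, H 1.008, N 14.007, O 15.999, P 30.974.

First, the molecular formula is C7H8O2 (counting implicit H from valence).
  C: 7 × 12.011 = 84.077
  H: 8 × 1.008 = 8.064
  O: 2 × 15.999 = 31.998
Sum: 7×12.011 + 8×1.008 + 2×15.999 = 124.139 → 124.14 g/mol.

124.14 g/mol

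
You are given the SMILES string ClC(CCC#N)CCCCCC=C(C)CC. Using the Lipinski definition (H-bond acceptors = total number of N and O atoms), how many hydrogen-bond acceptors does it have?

1

N atoms: 1; O atoms: 0.
Lipinski HBA = 1 + 0 = 1.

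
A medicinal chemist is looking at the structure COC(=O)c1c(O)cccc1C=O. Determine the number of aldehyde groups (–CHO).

The aldehyde motif appears at heavy-atom position 12 in the SMILES.
Other groups present: 1 ester, 1 hydroxyl.
Aldehyde count: 1.

1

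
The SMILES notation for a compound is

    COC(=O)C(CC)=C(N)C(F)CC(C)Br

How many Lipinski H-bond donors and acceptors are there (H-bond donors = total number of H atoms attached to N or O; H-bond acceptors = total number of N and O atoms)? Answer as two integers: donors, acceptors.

2, 3

Donors: find every N or O and count the H atoms it carries.
  atom 2 (O): bond orders sum to 2 → 0 H
  atom 4 (O): bond orders sum to 2 → 0 H
  atom 9 (N): bond orders sum to 1 → 2 H
Lipinski HBD = 2.
Acceptors: N atoms = 1, O atoms = 2 → HBA = 3.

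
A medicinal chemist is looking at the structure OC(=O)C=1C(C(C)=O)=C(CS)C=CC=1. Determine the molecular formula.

Walk through each heavy atom and fill implicit hydrogens from standard valence (C 4, N 3, O 2, S 2, halogen 1):
  atom 1: O, bond orders sum to 1 (valence 2) → 1 H
  atom 2: C, bond orders sum to 4 (valence 4) → 0 H
  atom 3: O, bond orders sum to 2 (valence 2) → 0 H
  atom 4: C, bond orders sum to 4 (valence 4) → 0 H
  atom 5: C, bond orders sum to 4 (valence 4) → 0 H
  atom 6: C, bond orders sum to 4 (valence 4) → 0 H
  atom 7: C, bond orders sum to 1 (valence 4) → 3 H
  atom 8: O, bond orders sum to 2 (valence 2) → 0 H
  atom 9: C, bond orders sum to 4 (valence 4) → 0 H
  atom 10: C, bond orders sum to 2 (valence 4) → 2 H
  atom 11: S, bond orders sum to 1 (valence 2) → 1 H
  atom 12: C, bond orders sum to 3 (valence 4) → 1 H
  atom 13: C, bond orders sum to 3 (valence 4) → 1 H
  atom 14: C, bond orders sum to 3 (valence 4) → 1 H
Totals → C:10, H:10, O:3, S:1.
In Hill order: C10H10O3S.

C10H10O3S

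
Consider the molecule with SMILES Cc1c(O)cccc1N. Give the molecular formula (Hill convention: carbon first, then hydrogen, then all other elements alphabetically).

Walk through each heavy atom and fill implicit hydrogens from standard valence (C 4, N 3, O 2, S 2, halogen 1); for lowercase aromatic atoms, an aromatic c carries 1 H when it has two neighbours and 0 H with three, and aromatic n carries 0 H:
  atom 1: C, bond orders sum to 1 (valence 4) → 3 H
  atom 2: aromatic c, 3 neighbours → 0 H
  atom 3: aromatic c, 3 neighbours → 0 H
  atom 4: O, bond orders sum to 1 (valence 2) → 1 H
  atom 5: aromatic c, 2 neighbours → 1 H
  atom 6: aromatic c, 2 neighbours → 1 H
  atom 7: aromatic c, 2 neighbours → 1 H
  atom 8: aromatic c, 3 neighbours → 0 H
  atom 9: N, bond orders sum to 1 (valence 3) → 2 H
Totals → C:7, H:9, N:1, O:1.

C7H9NO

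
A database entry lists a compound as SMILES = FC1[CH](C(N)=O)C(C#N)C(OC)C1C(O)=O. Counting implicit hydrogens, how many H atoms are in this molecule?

Walk through each heavy atom and fill implicit hydrogens from standard valence (C 4, N 3, O 2, S 2, halogen 1):
  atom 1: F (halogen, monovalent) → 0 H
  atom 2: C, bond orders sum to 3 (valence 4) → 1 H
  atom 3: C with explicit H count 1
  atom 4: C, bond orders sum to 4 (valence 4) → 0 H
  atom 5: N, bond orders sum to 1 (valence 3) → 2 H
  atom 6: O, bond orders sum to 2 (valence 2) → 0 H
  atom 7: C, bond orders sum to 3 (valence 4) → 1 H
  atom 8: C, bond orders sum to 4 (valence 4) → 0 H
  atom 9: N, bond orders sum to 3 (valence 3) → 0 H
  atom 10: C, bond orders sum to 3 (valence 4) → 1 H
  atom 11: O, bond orders sum to 2 (valence 2) → 0 H
  atom 12: C, bond orders sum to 1 (valence 4) → 3 H
  atom 13: C, bond orders sum to 3 (valence 4) → 1 H
  atom 14: C, bond orders sum to 4 (valence 4) → 0 H
  atom 15: O, bond orders sum to 1 (valence 2) → 1 H
  atom 16: O, bond orders sum to 2 (valence 2) → 0 H
Total hydrogens: 11.

11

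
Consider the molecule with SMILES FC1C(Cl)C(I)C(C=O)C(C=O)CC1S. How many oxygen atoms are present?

2

Scan the SMILES for O atoms (remember two-letter symbols like Cl and Br are single atoms).
Oxygen count: 2.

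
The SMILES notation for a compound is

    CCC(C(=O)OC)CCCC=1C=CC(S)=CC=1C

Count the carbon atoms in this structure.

Count every carbon token in the SMILES (each C, including those in ring-closure positions and inside branches).
Carbon count: 15.

15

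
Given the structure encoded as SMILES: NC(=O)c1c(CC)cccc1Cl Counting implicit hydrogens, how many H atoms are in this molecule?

Walk through each heavy atom and fill implicit hydrogens from standard valence (C 4, N 3, O 2, S 2, halogen 1); for lowercase aromatic atoms, an aromatic c carries 1 H when it has two neighbours and 0 H with three, and aromatic n carries 0 H:
  atom 1: N, bond orders sum to 1 (valence 3) → 2 H
  atom 2: C, bond orders sum to 4 (valence 4) → 0 H
  atom 3: O, bond orders sum to 2 (valence 2) → 0 H
  atom 4: aromatic c, 3 neighbours → 0 H
  atom 5: aromatic c, 3 neighbours → 0 H
  atom 6: C, bond orders sum to 2 (valence 4) → 2 H
  atom 7: C, bond orders sum to 1 (valence 4) → 3 H
  atom 8: aromatic c, 2 neighbours → 1 H
  atom 9: aromatic c, 2 neighbours → 1 H
  atom 10: aromatic c, 2 neighbours → 1 H
  atom 11: aromatic c, 3 neighbours → 0 H
  atom 12: Cl (halogen, monovalent) → 0 H
Total hydrogens: 10.

10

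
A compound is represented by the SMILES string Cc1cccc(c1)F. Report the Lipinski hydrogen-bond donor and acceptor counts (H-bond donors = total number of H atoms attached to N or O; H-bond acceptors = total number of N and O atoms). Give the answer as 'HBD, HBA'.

Donors: find every N or O and count the H atoms it carries.
  (no N or O atoms present)
Lipinski HBD = 0.
Acceptors: N atoms = 0, O atoms = 0 → HBA = 0.

0, 0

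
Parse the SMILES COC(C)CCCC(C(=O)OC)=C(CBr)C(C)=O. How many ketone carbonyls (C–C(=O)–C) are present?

1

The ketone motif appears at heavy-atom position 16 in the SMILES.
Other groups present: 1 alkene, 1 ester, 1 ether.
Ketone count: 1.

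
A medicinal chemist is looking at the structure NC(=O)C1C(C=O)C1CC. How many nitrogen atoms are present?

1

Scan the SMILES for N atoms (remember two-letter symbols like Cl and Br are single atoms).
Nitrogen count: 1.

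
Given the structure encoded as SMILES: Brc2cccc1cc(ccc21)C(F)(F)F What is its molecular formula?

C11H6BrF3

Walk through each heavy atom and fill implicit hydrogens from standard valence (C 4, N 3, O 2, S 2, halogen 1); for lowercase aromatic atoms, an aromatic c carries 1 H when it has two neighbours and 0 H with three, and aromatic n carries 0 H:
  atom 1: Br (halogen, monovalent) → 0 H
  atom 2: aromatic c, 3 neighbours → 0 H
  atom 3: aromatic c, 2 neighbours → 1 H
  atom 4: aromatic c, 2 neighbours → 1 H
  atom 5: aromatic c, 2 neighbours → 1 H
  atom 6: aromatic c, 3 neighbours → 0 H
  atom 7: aromatic c, 2 neighbours → 1 H
  atom 8: aromatic c, 3 neighbours → 0 H
  atom 9: aromatic c, 2 neighbours → 1 H
  atom 10: aromatic c, 2 neighbours → 1 H
  atom 11: aromatic c, 3 neighbours → 0 H
  atom 12: C, bond orders sum to 4 (valence 4) → 0 H
  atom 13: F (halogen, monovalent) → 0 H
  atom 14: F (halogen, monovalent) → 0 H
  atom 15: F (halogen, monovalent) → 0 H
Totals → C:11, H:6, Br:1, F:3.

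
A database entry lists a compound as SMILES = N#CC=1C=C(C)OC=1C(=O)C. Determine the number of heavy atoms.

11

Every atom symbol written in the SMILES (organic subset) is one heavy atom; implicit H are not written.
Heavy atoms by element → C:8, N:1, O:2.
Total: 11.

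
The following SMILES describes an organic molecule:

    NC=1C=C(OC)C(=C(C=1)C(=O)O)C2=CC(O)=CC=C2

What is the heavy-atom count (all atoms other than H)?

Every atom symbol written in the SMILES (organic subset) is one heavy atom; implicit H are not written.
Heavy atoms by element → C:14, N:1, O:4.
Total: 19.

19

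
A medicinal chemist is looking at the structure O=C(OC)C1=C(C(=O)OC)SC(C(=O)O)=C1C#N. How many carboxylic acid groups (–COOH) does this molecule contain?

1

The carboxylic acid motif appears at heavy-atom position 13 in the SMILES.
Other groups present: 2 ester, 1 nitrile.
Carboxylic acid count: 1.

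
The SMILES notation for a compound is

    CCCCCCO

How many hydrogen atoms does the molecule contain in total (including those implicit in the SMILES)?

Walk through each heavy atom and fill implicit hydrogens from standard valence (C 4, N 3, O 2, S 2, halogen 1):
  atom 1: C, bond orders sum to 1 (valence 4) → 3 H
  atom 2: C, bond orders sum to 2 (valence 4) → 2 H
  atom 3: C, bond orders sum to 2 (valence 4) → 2 H
  atom 4: C, bond orders sum to 2 (valence 4) → 2 H
  atom 5: C, bond orders sum to 2 (valence 4) → 2 H
  atom 6: C, bond orders sum to 2 (valence 4) → 2 H
  atom 7: O, bond orders sum to 1 (valence 2) → 1 H
Total hydrogens: 14.

14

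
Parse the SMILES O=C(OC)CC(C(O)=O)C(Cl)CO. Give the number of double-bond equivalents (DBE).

Molecular formula: C7H11ClO5.
DoU = (2C + 2 + N − H − X) / 2, where X is the halogen count and O/S are ignored.
    = (2·7 + 2 + 0 − 11 − 1) / 2 = 4 / 2 = 2.

2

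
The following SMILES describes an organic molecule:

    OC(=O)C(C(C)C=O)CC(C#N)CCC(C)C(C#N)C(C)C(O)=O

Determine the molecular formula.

C17H24N2O5

Walk through each heavy atom and fill implicit hydrogens from standard valence (C 4, N 3, O 2, S 2, halogen 1):
  atom 1: O, bond orders sum to 1 (valence 2) → 1 H
  atom 2: C, bond orders sum to 4 (valence 4) → 0 H
  atom 3: O, bond orders sum to 2 (valence 2) → 0 H
  atom 4: C, bond orders sum to 3 (valence 4) → 1 H
  atom 5: C, bond orders sum to 3 (valence 4) → 1 H
  atom 6: C, bond orders sum to 1 (valence 4) → 3 H
  atom 7: C, bond orders sum to 3 (valence 4) → 1 H
  atom 8: O, bond orders sum to 2 (valence 2) → 0 H
  atom 9: C, bond orders sum to 2 (valence 4) → 2 H
  atom 10: C, bond orders sum to 3 (valence 4) → 1 H
  atom 11: C, bond orders sum to 4 (valence 4) → 0 H
  atom 12: N, bond orders sum to 3 (valence 3) → 0 H
  atom 13: C, bond orders sum to 2 (valence 4) → 2 H
  atom 14: C, bond orders sum to 2 (valence 4) → 2 H
  atom 15: C, bond orders sum to 3 (valence 4) → 1 H
  atom 16: C, bond orders sum to 1 (valence 4) → 3 H
  atom 17: C, bond orders sum to 3 (valence 4) → 1 H
  atom 18: C, bond orders sum to 4 (valence 4) → 0 H
  atom 19: N, bond orders sum to 3 (valence 3) → 0 H
  atom 20: C, bond orders sum to 3 (valence 4) → 1 H
  atom 21: C, bond orders sum to 1 (valence 4) → 3 H
  atom 22: C, bond orders sum to 4 (valence 4) → 0 H
  atom 23: O, bond orders sum to 1 (valence 2) → 1 H
  atom 24: O, bond orders sum to 2 (valence 2) → 0 H
Totals → C:17, H:24, N:2, O:5.
In Hill order: C17H24N2O5.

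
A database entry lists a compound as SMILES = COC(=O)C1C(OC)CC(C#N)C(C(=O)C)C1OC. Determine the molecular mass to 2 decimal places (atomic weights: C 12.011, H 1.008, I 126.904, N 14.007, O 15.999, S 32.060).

269.30 g/mol

First, the molecular formula is C13H19NO5 (counting implicit H from valence).
  C: 13 × 12.011 = 156.143
  H: 19 × 1.008 = 19.152
  N: 1 × 14.007 = 14.007
  O: 5 × 15.999 = 79.995
Sum: 13×12.011 + 19×1.008 + 1×14.007 + 5×15.999 = 269.297 → 269.30 g/mol.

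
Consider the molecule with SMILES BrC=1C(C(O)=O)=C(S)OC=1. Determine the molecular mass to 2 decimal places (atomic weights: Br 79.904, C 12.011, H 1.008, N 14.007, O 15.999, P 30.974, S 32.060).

223.04 g/mol

First, the molecular formula is C5H3BrO3S (counting implicit H from valence).
  Br: 1 × 79.904 = 79.904
  C: 5 × 12.011 = 60.055
  H: 3 × 1.008 = 3.024
  O: 3 × 15.999 = 47.997
  S: 1 × 32.060 = 32.060
Sum: 1×79.904 + 5×12.011 + 3×1.008 + 3×15.999 + 1×32.060 = 223.040 → 223.04 g/mol.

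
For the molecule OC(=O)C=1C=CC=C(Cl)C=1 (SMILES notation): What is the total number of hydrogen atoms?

Walk through each heavy atom and fill implicit hydrogens from standard valence (C 4, N 3, O 2, S 2, halogen 1):
  atom 1: O, bond orders sum to 1 (valence 2) → 1 H
  atom 2: C, bond orders sum to 4 (valence 4) → 0 H
  atom 3: O, bond orders sum to 2 (valence 2) → 0 H
  atom 4: C, bond orders sum to 4 (valence 4) → 0 H
  atom 5: C, bond orders sum to 3 (valence 4) → 1 H
  atom 6: C, bond orders sum to 3 (valence 4) → 1 H
  atom 7: C, bond orders sum to 3 (valence 4) → 1 H
  atom 8: C, bond orders sum to 4 (valence 4) → 0 H
  atom 9: Cl (halogen, monovalent) → 0 H
  atom 10: C, bond orders sum to 3 (valence 4) → 1 H
Total hydrogens: 5.

5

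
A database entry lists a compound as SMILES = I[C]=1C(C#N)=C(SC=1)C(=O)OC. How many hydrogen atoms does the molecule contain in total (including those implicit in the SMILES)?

4

Walk through each heavy atom and fill implicit hydrogens from standard valence (C 4, N 3, O 2, S 2, halogen 1):
  atom 1: I (halogen, monovalent) → 0 H
  atom 2: C with explicit H count 0
  atom 3: C, bond orders sum to 4 (valence 4) → 0 H
  atom 4: C, bond orders sum to 4 (valence 4) → 0 H
  atom 5: N, bond orders sum to 3 (valence 3) → 0 H
  atom 6: C, bond orders sum to 4 (valence 4) → 0 H
  atom 7: S, bond orders sum to 2 (valence 2) → 0 H
  atom 8: C, bond orders sum to 3 (valence 4) → 1 H
  atom 9: C, bond orders sum to 4 (valence 4) → 0 H
  atom 10: O, bond orders sum to 2 (valence 2) → 0 H
  atom 11: O, bond orders sum to 2 (valence 2) → 0 H
  atom 12: C, bond orders sum to 1 (valence 4) → 3 H
Total hydrogens: 4.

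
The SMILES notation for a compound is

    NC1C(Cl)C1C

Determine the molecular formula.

C4H8ClN

Walk through each heavy atom and fill implicit hydrogens from standard valence (C 4, N 3, O 2, S 2, halogen 1):
  atom 1: N, bond orders sum to 1 (valence 3) → 2 H
  atom 2: C, bond orders sum to 3 (valence 4) → 1 H
  atom 3: C, bond orders sum to 3 (valence 4) → 1 H
  atom 4: Cl (halogen, monovalent) → 0 H
  atom 5: C, bond orders sum to 3 (valence 4) → 1 H
  atom 6: C, bond orders sum to 1 (valence 4) → 3 H
Totals → C:4, H:8, Cl:1, N:1.
In Hill order: C4H8ClN.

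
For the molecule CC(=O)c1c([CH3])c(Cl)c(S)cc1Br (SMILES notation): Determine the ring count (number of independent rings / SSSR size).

1

In SMILES, each pair of matching ring-closure digits denotes one ring-closing bond; the number of such bonds equals the number of independent rings.
Ring-closure bonds here: 1.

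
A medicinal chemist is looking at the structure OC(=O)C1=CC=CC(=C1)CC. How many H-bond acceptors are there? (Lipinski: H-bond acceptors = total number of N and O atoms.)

N atoms: 0; O atoms: 2.
Lipinski HBA = 0 + 2 = 2.

2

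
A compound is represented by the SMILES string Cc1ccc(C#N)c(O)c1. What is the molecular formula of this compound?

C8H7NO

Walk through each heavy atom and fill implicit hydrogens from standard valence (C 4, N 3, O 2, S 2, halogen 1); for lowercase aromatic atoms, an aromatic c carries 1 H when it has two neighbours and 0 H with three, and aromatic n carries 0 H:
  atom 1: C, bond orders sum to 1 (valence 4) → 3 H
  atom 2: aromatic c, 3 neighbours → 0 H
  atom 3: aromatic c, 2 neighbours → 1 H
  atom 4: aromatic c, 2 neighbours → 1 H
  atom 5: aromatic c, 3 neighbours → 0 H
  atom 6: C, bond orders sum to 4 (valence 4) → 0 H
  atom 7: N, bond orders sum to 3 (valence 3) → 0 H
  atom 8: aromatic c, 3 neighbours → 0 H
  atom 9: O, bond orders sum to 1 (valence 2) → 1 H
  atom 10: aromatic c, 2 neighbours → 1 H
Totals → C:8, H:7, N:1, O:1.
In Hill order: C8H7NO.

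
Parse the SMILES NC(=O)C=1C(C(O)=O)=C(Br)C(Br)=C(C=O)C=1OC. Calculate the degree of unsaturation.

7

Molecular formula: C10H7Br2NO5.
DoU = (2C + 2 + N − H − X) / 2, where X is the halogen count and O/S are ignored.
    = (2·10 + 2 + 1 − 7 − 2) / 2 = 14 / 2 = 7.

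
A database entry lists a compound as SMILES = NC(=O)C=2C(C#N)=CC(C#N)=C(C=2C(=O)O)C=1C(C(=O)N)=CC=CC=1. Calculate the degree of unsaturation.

15

Degree of unsaturation = (number of rings) + (number of π bonds).
Ring closures in the SMILES: 2.
π bonds: 9 double bonds (each 1 DoU), 2 triple bonds (each 2 DoU) → 13 DoU from unsaturation.
Total DoU = 2 + 13 = 15.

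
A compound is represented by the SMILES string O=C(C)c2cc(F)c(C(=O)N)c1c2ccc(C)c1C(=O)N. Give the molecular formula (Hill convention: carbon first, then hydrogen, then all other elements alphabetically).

C15H13FN2O3

Walk through each heavy atom and fill implicit hydrogens from standard valence (C 4, N 3, O 2, S 2, halogen 1); for lowercase aromatic atoms, an aromatic c carries 1 H when it has two neighbours and 0 H with three, and aromatic n carries 0 H:
  atom 1: O, bond orders sum to 2 (valence 2) → 0 H
  atom 2: C, bond orders sum to 4 (valence 4) → 0 H
  atom 3: C, bond orders sum to 1 (valence 4) → 3 H
  atom 4: aromatic c, 3 neighbours → 0 H
  atom 5: aromatic c, 2 neighbours → 1 H
  atom 6: aromatic c, 3 neighbours → 0 H
  atom 7: F (halogen, monovalent) → 0 H
  atom 8: aromatic c, 3 neighbours → 0 H
  atom 9: C, bond orders sum to 4 (valence 4) → 0 H
  atom 10: O, bond orders sum to 2 (valence 2) → 0 H
  atom 11: N, bond orders sum to 1 (valence 3) → 2 H
  atom 12: aromatic c, 3 neighbours → 0 H
  atom 13: aromatic c, 3 neighbours → 0 H
  atom 14: aromatic c, 2 neighbours → 1 H
  atom 15: aromatic c, 2 neighbours → 1 H
  atom 16: aromatic c, 3 neighbours → 0 H
  atom 17: C, bond orders sum to 1 (valence 4) → 3 H
  atom 18: aromatic c, 3 neighbours → 0 H
  atom 19: C, bond orders sum to 4 (valence 4) → 0 H
  atom 20: O, bond orders sum to 2 (valence 2) → 0 H
  atom 21: N, bond orders sum to 1 (valence 3) → 2 H
Totals → C:15, H:13, F:1, N:2, O:3.
In Hill order: C15H13FN2O3.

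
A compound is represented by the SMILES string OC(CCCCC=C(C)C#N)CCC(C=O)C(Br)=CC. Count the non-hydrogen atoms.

20

Every atom symbol written in the SMILES (organic subset) is one heavy atom; implicit H are not written.
Heavy atoms by element → Br:1, C:16, N:1, O:2.
Total: 20.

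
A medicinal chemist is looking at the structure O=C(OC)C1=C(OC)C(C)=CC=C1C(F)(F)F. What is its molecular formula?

C11H11F3O3

Walk through each heavy atom and fill implicit hydrogens from standard valence (C 4, N 3, O 2, S 2, halogen 1):
  atom 1: O, bond orders sum to 2 (valence 2) → 0 H
  atom 2: C, bond orders sum to 4 (valence 4) → 0 H
  atom 3: O, bond orders sum to 2 (valence 2) → 0 H
  atom 4: C, bond orders sum to 1 (valence 4) → 3 H
  atom 5: C, bond orders sum to 4 (valence 4) → 0 H
  atom 6: C, bond orders sum to 4 (valence 4) → 0 H
  atom 7: O, bond orders sum to 2 (valence 2) → 0 H
  atom 8: C, bond orders sum to 1 (valence 4) → 3 H
  atom 9: C, bond orders sum to 4 (valence 4) → 0 H
  atom 10: C, bond orders sum to 1 (valence 4) → 3 H
  atom 11: C, bond orders sum to 3 (valence 4) → 1 H
  atom 12: C, bond orders sum to 3 (valence 4) → 1 H
  atom 13: C, bond orders sum to 4 (valence 4) → 0 H
  atom 14: C, bond orders sum to 4 (valence 4) → 0 H
  atom 15: F (halogen, monovalent) → 0 H
  atom 16: F (halogen, monovalent) → 0 H
  atom 17: F (halogen, monovalent) → 0 H
Totals → C:11, H:11, F:3, O:3.
In Hill order: C11H11F3O3.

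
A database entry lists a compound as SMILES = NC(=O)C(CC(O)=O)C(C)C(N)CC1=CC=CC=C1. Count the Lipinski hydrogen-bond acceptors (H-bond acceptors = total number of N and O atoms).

N atoms: 2; O atoms: 3.
Lipinski HBA = 2 + 3 = 5.

5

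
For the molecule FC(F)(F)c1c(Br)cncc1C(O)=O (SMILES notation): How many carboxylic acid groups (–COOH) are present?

1

The carboxylic acid motif appears at heavy-atom position 12 in the SMILES.
Carboxylic acid count: 1.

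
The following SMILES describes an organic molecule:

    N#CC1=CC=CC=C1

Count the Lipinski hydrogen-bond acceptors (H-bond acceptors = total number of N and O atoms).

1

N atoms: 1; O atoms: 0.
Lipinski HBA = 1 + 0 = 1.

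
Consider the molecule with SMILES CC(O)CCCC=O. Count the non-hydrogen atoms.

8

Every atom symbol written in the SMILES (organic subset) is one heavy atom; implicit H are not written.
Heavy atoms by element → C:6, O:2.
Total: 8.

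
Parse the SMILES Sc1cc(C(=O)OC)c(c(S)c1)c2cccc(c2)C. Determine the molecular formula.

C15H14O2S2

Walk through each heavy atom and fill implicit hydrogens from standard valence (C 4, N 3, O 2, S 2, halogen 1); for lowercase aromatic atoms, an aromatic c carries 1 H when it has two neighbours and 0 H with three, and aromatic n carries 0 H:
  atom 1: S, bond orders sum to 1 (valence 2) → 1 H
  atom 2: aromatic c, 3 neighbours → 0 H
  atom 3: aromatic c, 2 neighbours → 1 H
  atom 4: aromatic c, 3 neighbours → 0 H
  atom 5: C, bond orders sum to 4 (valence 4) → 0 H
  atom 6: O, bond orders sum to 2 (valence 2) → 0 H
  atom 7: O, bond orders sum to 2 (valence 2) → 0 H
  atom 8: C, bond orders sum to 1 (valence 4) → 3 H
  atom 9: aromatic c, 3 neighbours → 0 H
  atom 10: aromatic c, 3 neighbours → 0 H
  atom 11: S, bond orders sum to 1 (valence 2) → 1 H
  atom 12: aromatic c, 2 neighbours → 1 H
  atom 13: aromatic c, 3 neighbours → 0 H
  atom 14: aromatic c, 2 neighbours → 1 H
  atom 15: aromatic c, 2 neighbours → 1 H
  atom 16: aromatic c, 2 neighbours → 1 H
  atom 17: aromatic c, 3 neighbours → 0 H
  atom 18: aromatic c, 2 neighbours → 1 H
  atom 19: C, bond orders sum to 1 (valence 4) → 3 H
Totals → C:15, H:14, O:2, S:2.
In Hill order: C15H14O2S2.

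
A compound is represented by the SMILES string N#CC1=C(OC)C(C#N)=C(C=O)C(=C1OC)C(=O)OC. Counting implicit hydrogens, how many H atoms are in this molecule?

Walk through each heavy atom and fill implicit hydrogens from standard valence (C 4, N 3, O 2, S 2, halogen 1):
  atom 1: N, bond orders sum to 3 (valence 3) → 0 H
  atom 2: C, bond orders sum to 4 (valence 4) → 0 H
  atom 3: C, bond orders sum to 4 (valence 4) → 0 H
  atom 4: C, bond orders sum to 4 (valence 4) → 0 H
  atom 5: O, bond orders sum to 2 (valence 2) → 0 H
  atom 6: C, bond orders sum to 1 (valence 4) → 3 H
  atom 7: C, bond orders sum to 4 (valence 4) → 0 H
  atom 8: C, bond orders sum to 4 (valence 4) → 0 H
  atom 9: N, bond orders sum to 3 (valence 3) → 0 H
  atom 10: C, bond orders sum to 4 (valence 4) → 0 H
  atom 11: C, bond orders sum to 3 (valence 4) → 1 H
  atom 12: O, bond orders sum to 2 (valence 2) → 0 H
  atom 13: C, bond orders sum to 4 (valence 4) → 0 H
  atom 14: C, bond orders sum to 4 (valence 4) → 0 H
  atom 15: O, bond orders sum to 2 (valence 2) → 0 H
  atom 16: C, bond orders sum to 1 (valence 4) → 3 H
  atom 17: C, bond orders sum to 4 (valence 4) → 0 H
  atom 18: O, bond orders sum to 2 (valence 2) → 0 H
  atom 19: O, bond orders sum to 2 (valence 2) → 0 H
  atom 20: C, bond orders sum to 1 (valence 4) → 3 H
Total hydrogens: 10.

10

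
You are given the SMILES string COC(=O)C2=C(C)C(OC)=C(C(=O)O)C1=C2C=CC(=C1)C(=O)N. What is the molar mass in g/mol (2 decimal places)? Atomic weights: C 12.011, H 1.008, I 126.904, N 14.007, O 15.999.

First, the molecular formula is C16H15NO6 (counting implicit H from valence).
  C: 16 × 12.011 = 192.176
  H: 15 × 1.008 = 15.120
  N: 1 × 14.007 = 14.007
  O: 6 × 15.999 = 95.994
Sum: 16×12.011 + 15×1.008 + 1×14.007 + 6×15.999 = 317.297 → 317.30 g/mol.

317.30 g/mol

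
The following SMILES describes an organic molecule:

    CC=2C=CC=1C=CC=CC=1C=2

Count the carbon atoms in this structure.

11

Count every carbon token in the SMILES (each C, including those in ring-closure positions and inside branches).
Carbon count: 11.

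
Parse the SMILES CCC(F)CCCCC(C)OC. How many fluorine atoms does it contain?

1

Scan the SMILES for F atoms (remember two-letter symbols like Cl and Br are single atoms).
Fluorine count: 1.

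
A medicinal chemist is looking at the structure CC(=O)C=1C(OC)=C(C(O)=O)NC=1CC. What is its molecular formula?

C10H13NO4

Walk through each heavy atom and fill implicit hydrogens from standard valence (C 4, N 3, O 2, S 2, halogen 1):
  atom 1: C, bond orders sum to 1 (valence 4) → 3 H
  atom 2: C, bond orders sum to 4 (valence 4) → 0 H
  atom 3: O, bond orders sum to 2 (valence 2) → 0 H
  atom 4: C, bond orders sum to 4 (valence 4) → 0 H
  atom 5: C, bond orders sum to 4 (valence 4) → 0 H
  atom 6: O, bond orders sum to 2 (valence 2) → 0 H
  atom 7: C, bond orders sum to 1 (valence 4) → 3 H
  atom 8: C, bond orders sum to 4 (valence 4) → 0 H
  atom 9: C, bond orders sum to 4 (valence 4) → 0 H
  atom 10: O, bond orders sum to 1 (valence 2) → 1 H
  atom 11: O, bond orders sum to 2 (valence 2) → 0 H
  atom 12: N, bond orders sum to 2 (valence 3) → 1 H
  atom 13: C, bond orders sum to 4 (valence 4) → 0 H
  atom 14: C, bond orders sum to 2 (valence 4) → 2 H
  atom 15: C, bond orders sum to 1 (valence 4) → 3 H
Totals → C:10, H:13, N:1, O:4.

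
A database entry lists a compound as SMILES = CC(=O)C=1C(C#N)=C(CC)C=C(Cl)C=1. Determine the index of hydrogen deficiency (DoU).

Degree of unsaturation = (number of rings) + (number of π bonds).
Ring closures in the SMILES: 1.
π bonds: 4 double bonds (each 1 DoU), 1 triple bond (each 2 DoU) → 6 DoU from unsaturation.
Total DoU = 1 + 6 = 7.

7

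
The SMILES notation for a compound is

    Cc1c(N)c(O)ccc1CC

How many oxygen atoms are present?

1

Scan the SMILES for O atoms (remember two-letter symbols like Cl and Br are single atoms).
Oxygen count: 1.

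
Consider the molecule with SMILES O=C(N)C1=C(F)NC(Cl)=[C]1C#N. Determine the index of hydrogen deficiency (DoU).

6

Degree of unsaturation = (number of rings) + (number of π bonds).
Ring closures in the SMILES: 1.
π bonds: 3 double bonds (each 1 DoU), 1 triple bond (each 2 DoU) → 5 DoU from unsaturation.
Total DoU = 1 + 5 = 6.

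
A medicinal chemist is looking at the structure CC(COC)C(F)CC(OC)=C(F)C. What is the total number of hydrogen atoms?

18

Walk through each heavy atom and fill implicit hydrogens from standard valence (C 4, N 3, O 2, S 2, halogen 1):
  atom 1: C, bond orders sum to 1 (valence 4) → 3 H
  atom 2: C, bond orders sum to 3 (valence 4) → 1 H
  atom 3: C, bond orders sum to 2 (valence 4) → 2 H
  atom 4: O, bond orders sum to 2 (valence 2) → 0 H
  atom 5: C, bond orders sum to 1 (valence 4) → 3 H
  atom 6: C, bond orders sum to 3 (valence 4) → 1 H
  atom 7: F (halogen, monovalent) → 0 H
  atom 8: C, bond orders sum to 2 (valence 4) → 2 H
  atom 9: C, bond orders sum to 4 (valence 4) → 0 H
  atom 10: O, bond orders sum to 2 (valence 2) → 0 H
  atom 11: C, bond orders sum to 1 (valence 4) → 3 H
  atom 12: C, bond orders sum to 4 (valence 4) → 0 H
  atom 13: F (halogen, monovalent) → 0 H
  atom 14: C, bond orders sum to 1 (valence 4) → 3 H
Total hydrogens: 18.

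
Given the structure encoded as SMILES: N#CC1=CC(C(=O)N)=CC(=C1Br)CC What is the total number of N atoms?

2

Scan the SMILES for N atoms (remember two-letter symbols like Cl and Br are single atoms).
Nitrogen count: 2.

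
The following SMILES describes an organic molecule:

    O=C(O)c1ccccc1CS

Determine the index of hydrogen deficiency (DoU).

5

Molecular formula: C8H8O2S.
DoU = (2C + 2 + N − H − X) / 2, where X is the halogen count and O/S are ignored.
    = (2·8 + 2 + 0 − 8 − 0) / 2 = 10 / 2 = 5.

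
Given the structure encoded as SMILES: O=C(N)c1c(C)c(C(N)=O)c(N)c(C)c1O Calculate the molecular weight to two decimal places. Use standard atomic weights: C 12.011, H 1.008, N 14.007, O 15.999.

First, the molecular formula is C10H13N3O3 (counting implicit H from valence).
  C: 10 × 12.011 = 120.110
  H: 13 × 1.008 = 13.104
  N: 3 × 14.007 = 42.021
  O: 3 × 15.999 = 47.997
Sum: 10×12.011 + 13×1.008 + 3×14.007 + 3×15.999 = 223.232 → 223.23 g/mol.

223.23 g/mol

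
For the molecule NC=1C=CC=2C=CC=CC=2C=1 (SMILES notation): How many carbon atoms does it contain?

10

Count every carbon token in the SMILES (each C, including those in ring-closure positions and inside branches).
Carbon count: 10.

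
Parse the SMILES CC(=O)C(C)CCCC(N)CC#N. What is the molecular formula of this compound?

C10H18N2O

Walk through each heavy atom and fill implicit hydrogens from standard valence (C 4, N 3, O 2, S 2, halogen 1):
  atom 1: C, bond orders sum to 1 (valence 4) → 3 H
  atom 2: C, bond orders sum to 4 (valence 4) → 0 H
  atom 3: O, bond orders sum to 2 (valence 2) → 0 H
  atom 4: C, bond orders sum to 3 (valence 4) → 1 H
  atom 5: C, bond orders sum to 1 (valence 4) → 3 H
  atom 6: C, bond orders sum to 2 (valence 4) → 2 H
  atom 7: C, bond orders sum to 2 (valence 4) → 2 H
  atom 8: C, bond orders sum to 2 (valence 4) → 2 H
  atom 9: C, bond orders sum to 3 (valence 4) → 1 H
  atom 10: N, bond orders sum to 1 (valence 3) → 2 H
  atom 11: C, bond orders sum to 2 (valence 4) → 2 H
  atom 12: C, bond orders sum to 4 (valence 4) → 0 H
  atom 13: N, bond orders sum to 3 (valence 3) → 0 H
Totals → C:10, H:18, N:2, O:1.
In Hill order: C10H18N2O.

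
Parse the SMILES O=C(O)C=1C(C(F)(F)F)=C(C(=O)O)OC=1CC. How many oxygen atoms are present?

5

Scan the SMILES for O atoms (remember two-letter symbols like Cl and Br are single atoms).
Oxygen count: 5.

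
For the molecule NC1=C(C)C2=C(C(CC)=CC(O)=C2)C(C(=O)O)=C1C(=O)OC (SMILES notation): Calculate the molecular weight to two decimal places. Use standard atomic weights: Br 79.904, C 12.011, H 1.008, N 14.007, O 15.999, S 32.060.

First, the molecular formula is C16H17NO5 (counting implicit H from valence).
  C: 16 × 12.011 = 192.176
  H: 17 × 1.008 = 17.136
  N: 1 × 14.007 = 14.007
  O: 5 × 15.999 = 79.995
Sum: 16×12.011 + 17×1.008 + 1×14.007 + 5×15.999 = 303.314 → 303.31 g/mol.

303.31 g/mol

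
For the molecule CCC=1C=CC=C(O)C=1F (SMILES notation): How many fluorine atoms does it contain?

Scan the SMILES for F atoms (remember two-letter symbols like Cl and Br are single atoms).
Fluorine count: 1.

1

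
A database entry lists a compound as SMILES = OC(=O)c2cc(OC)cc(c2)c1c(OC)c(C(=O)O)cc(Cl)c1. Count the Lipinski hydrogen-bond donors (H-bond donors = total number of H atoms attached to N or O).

Donors: find every N or O and count the H atoms it carries.
  atom 1 (O): bond orders sum to 1 → 1 H
  atom 3 (O): bond orders sum to 2 → 0 H
  atom 7 (O): bond orders sum to 2 → 0 H
  atom 14 (O): bond orders sum to 2 → 0 H
  atom 18 (O): bond orders sum to 2 → 0 H
  atom 19 (O): bond orders sum to 1 → 1 H
Lipinski HBD = 2.

2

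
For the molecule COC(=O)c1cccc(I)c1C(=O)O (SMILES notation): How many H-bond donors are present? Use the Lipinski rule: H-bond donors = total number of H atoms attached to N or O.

Donors: find every N or O and count the H atoms it carries.
  atom 2 (O): bond orders sum to 2 → 0 H
  atom 4 (O): bond orders sum to 2 → 0 H
  atom 13 (O): bond orders sum to 2 → 0 H
  atom 14 (O): bond orders sum to 1 → 1 H
Lipinski HBD = 1.

1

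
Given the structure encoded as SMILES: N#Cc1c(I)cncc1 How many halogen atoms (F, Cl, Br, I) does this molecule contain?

1

Halogen atoms appear at heavy-atom position 5 (1×I).
Other groups present: 1 nitrile.
Halogen count: 1.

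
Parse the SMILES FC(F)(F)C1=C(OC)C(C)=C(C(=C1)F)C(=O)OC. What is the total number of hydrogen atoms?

Walk through each heavy atom and fill implicit hydrogens from standard valence (C 4, N 3, O 2, S 2, halogen 1):
  atom 1: F (halogen, monovalent) → 0 H
  atom 2: C, bond orders sum to 4 (valence 4) → 0 H
  atom 3: F (halogen, monovalent) → 0 H
  atom 4: F (halogen, monovalent) → 0 H
  atom 5: C, bond orders sum to 4 (valence 4) → 0 H
  atom 6: C, bond orders sum to 4 (valence 4) → 0 H
  atom 7: O, bond orders sum to 2 (valence 2) → 0 H
  atom 8: C, bond orders sum to 1 (valence 4) → 3 H
  atom 9: C, bond orders sum to 4 (valence 4) → 0 H
  atom 10: C, bond orders sum to 1 (valence 4) → 3 H
  atom 11: C, bond orders sum to 4 (valence 4) → 0 H
  atom 12: C, bond orders sum to 4 (valence 4) → 0 H
  atom 13: C, bond orders sum to 3 (valence 4) → 1 H
  atom 14: F (halogen, monovalent) → 0 H
  atom 15: C, bond orders sum to 4 (valence 4) → 0 H
  atom 16: O, bond orders sum to 2 (valence 2) → 0 H
  atom 17: O, bond orders sum to 2 (valence 2) → 0 H
  atom 18: C, bond orders sum to 1 (valence 4) → 3 H
Total hydrogens: 10.

10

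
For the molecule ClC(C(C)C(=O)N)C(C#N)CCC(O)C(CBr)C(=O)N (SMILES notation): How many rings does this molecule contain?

In SMILES, each pair of matching ring-closure digits denotes one ring-closing bond; the number of such bonds equals the number of independent rings.
Ring-closure bonds here: 0.

0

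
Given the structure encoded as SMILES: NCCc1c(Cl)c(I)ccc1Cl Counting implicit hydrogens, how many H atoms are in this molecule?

Walk through each heavy atom and fill implicit hydrogens from standard valence (C 4, N 3, O 2, S 2, halogen 1); for lowercase aromatic atoms, an aromatic c carries 1 H when it has two neighbours and 0 H with three, and aromatic n carries 0 H:
  atom 1: N, bond orders sum to 1 (valence 3) → 2 H
  atom 2: C, bond orders sum to 2 (valence 4) → 2 H
  atom 3: C, bond orders sum to 2 (valence 4) → 2 H
  atom 4: aromatic c, 3 neighbours → 0 H
  atom 5: aromatic c, 3 neighbours → 0 H
  atom 6: Cl (halogen, monovalent) → 0 H
  atom 7: aromatic c, 3 neighbours → 0 H
  atom 8: I (halogen, monovalent) → 0 H
  atom 9: aromatic c, 2 neighbours → 1 H
  atom 10: aromatic c, 2 neighbours → 1 H
  atom 11: aromatic c, 3 neighbours → 0 H
  atom 12: Cl (halogen, monovalent) → 0 H
Total hydrogens: 8.

8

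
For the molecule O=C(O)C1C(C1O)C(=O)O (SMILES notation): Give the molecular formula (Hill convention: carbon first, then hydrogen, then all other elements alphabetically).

C5H6O5

Walk through each heavy atom and fill implicit hydrogens from standard valence (C 4, N 3, O 2, S 2, halogen 1):
  atom 1: O, bond orders sum to 2 (valence 2) → 0 H
  atom 2: C, bond orders sum to 4 (valence 4) → 0 H
  atom 3: O, bond orders sum to 1 (valence 2) → 1 H
  atom 4: C, bond orders sum to 3 (valence 4) → 1 H
  atom 5: C, bond orders sum to 3 (valence 4) → 1 H
  atom 6: C, bond orders sum to 3 (valence 4) → 1 H
  atom 7: O, bond orders sum to 1 (valence 2) → 1 H
  atom 8: C, bond orders sum to 4 (valence 4) → 0 H
  atom 9: O, bond orders sum to 2 (valence 2) → 0 H
  atom 10: O, bond orders sum to 1 (valence 2) → 1 H
Totals → C:5, H:6, O:5.
In Hill order: C5H6O5.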